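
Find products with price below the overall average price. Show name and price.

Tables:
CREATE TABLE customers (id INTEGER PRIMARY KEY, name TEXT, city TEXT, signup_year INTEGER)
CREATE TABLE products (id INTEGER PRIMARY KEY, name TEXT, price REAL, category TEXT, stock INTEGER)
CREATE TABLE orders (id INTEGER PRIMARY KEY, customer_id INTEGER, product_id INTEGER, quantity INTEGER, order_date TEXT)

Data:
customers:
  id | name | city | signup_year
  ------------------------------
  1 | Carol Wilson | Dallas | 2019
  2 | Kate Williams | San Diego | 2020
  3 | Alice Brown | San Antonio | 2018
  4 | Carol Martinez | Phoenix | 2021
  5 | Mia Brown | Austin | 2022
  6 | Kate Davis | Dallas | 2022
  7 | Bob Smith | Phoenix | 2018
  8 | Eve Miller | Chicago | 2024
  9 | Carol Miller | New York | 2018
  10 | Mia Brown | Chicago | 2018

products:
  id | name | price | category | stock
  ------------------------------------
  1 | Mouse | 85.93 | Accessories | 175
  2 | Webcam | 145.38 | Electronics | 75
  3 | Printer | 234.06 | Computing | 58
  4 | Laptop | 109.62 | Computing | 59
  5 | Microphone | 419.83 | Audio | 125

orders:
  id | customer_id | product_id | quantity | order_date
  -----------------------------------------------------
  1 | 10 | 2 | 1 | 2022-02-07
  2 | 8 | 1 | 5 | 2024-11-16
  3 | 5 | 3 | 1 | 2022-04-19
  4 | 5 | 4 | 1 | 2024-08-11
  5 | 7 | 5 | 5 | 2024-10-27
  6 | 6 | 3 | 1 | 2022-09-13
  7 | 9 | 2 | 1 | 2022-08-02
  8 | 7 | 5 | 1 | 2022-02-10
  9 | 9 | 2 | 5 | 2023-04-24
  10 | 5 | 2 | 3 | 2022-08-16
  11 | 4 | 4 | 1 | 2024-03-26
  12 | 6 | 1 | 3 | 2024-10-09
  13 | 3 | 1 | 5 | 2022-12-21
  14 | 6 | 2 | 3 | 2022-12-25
SELECT name, price FROM products WHERE price < (SELECT AVG(price) FROM products)

Execution result:
name | price
Mouse | 85.93
Webcam | 145.38
Laptop | 109.62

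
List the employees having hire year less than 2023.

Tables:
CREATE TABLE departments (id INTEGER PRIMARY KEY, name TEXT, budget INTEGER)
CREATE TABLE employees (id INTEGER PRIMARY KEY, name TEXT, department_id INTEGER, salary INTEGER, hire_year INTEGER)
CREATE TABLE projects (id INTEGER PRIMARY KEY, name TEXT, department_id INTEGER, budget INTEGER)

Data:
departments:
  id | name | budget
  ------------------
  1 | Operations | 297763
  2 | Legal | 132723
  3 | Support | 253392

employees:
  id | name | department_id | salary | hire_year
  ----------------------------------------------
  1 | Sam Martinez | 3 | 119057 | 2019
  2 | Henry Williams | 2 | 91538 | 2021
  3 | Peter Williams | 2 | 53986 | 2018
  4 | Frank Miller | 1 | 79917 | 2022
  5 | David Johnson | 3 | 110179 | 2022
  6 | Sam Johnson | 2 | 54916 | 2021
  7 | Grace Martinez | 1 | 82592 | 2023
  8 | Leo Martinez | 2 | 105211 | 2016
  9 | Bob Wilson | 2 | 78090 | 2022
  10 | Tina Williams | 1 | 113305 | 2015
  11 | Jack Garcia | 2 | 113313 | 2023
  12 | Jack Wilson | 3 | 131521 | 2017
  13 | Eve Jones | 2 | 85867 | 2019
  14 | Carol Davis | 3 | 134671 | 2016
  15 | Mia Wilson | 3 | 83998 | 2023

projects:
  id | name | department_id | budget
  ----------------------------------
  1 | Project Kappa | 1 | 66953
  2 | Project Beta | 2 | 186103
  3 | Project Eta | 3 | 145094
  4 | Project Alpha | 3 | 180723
SELECT name, hire_year FROM employees WHERE hire_year < 2023

Execution result:
name | hire_year
Sam Martinez | 2019
Henry Williams | 2021
Peter Williams | 2018
Frank Miller | 2022
David Johnson | 2022
Sam Johnson | 2021
Leo Martinez | 2016
Bob Wilson | 2022
Tina Williams | 2015
Jack Wilson | 2017
Eve Jones | 2019
Carol Davis | 2016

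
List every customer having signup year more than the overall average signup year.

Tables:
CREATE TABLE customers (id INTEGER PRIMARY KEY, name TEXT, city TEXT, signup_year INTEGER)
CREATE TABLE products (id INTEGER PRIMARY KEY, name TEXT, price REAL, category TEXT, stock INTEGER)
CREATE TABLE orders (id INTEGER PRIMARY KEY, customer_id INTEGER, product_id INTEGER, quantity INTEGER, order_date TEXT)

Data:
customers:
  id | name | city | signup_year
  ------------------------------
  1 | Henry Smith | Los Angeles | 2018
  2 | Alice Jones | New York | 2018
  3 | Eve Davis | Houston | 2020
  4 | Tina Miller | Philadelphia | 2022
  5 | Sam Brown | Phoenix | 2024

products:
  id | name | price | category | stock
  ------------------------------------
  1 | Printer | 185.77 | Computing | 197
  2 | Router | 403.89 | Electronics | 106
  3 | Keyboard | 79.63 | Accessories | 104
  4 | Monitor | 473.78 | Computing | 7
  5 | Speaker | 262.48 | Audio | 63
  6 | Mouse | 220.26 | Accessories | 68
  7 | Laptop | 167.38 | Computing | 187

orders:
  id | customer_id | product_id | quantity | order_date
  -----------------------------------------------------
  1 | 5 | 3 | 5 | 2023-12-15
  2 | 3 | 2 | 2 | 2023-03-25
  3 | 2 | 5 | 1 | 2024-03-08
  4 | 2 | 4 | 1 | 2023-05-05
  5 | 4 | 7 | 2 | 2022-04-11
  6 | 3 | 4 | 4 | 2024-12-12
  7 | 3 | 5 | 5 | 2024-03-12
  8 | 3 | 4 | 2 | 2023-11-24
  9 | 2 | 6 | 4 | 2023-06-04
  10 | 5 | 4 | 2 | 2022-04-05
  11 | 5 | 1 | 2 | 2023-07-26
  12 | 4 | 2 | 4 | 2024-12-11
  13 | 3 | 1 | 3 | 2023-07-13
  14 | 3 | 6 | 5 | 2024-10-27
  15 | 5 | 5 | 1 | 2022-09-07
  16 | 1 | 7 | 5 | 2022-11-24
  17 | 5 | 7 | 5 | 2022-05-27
SELECT name, signup_year FROM customers WHERE signup_year > (SELECT AVG(signup_year) FROM customers)

Execution result:
name | signup_year
Tina Miller | 2022
Sam Brown | 2024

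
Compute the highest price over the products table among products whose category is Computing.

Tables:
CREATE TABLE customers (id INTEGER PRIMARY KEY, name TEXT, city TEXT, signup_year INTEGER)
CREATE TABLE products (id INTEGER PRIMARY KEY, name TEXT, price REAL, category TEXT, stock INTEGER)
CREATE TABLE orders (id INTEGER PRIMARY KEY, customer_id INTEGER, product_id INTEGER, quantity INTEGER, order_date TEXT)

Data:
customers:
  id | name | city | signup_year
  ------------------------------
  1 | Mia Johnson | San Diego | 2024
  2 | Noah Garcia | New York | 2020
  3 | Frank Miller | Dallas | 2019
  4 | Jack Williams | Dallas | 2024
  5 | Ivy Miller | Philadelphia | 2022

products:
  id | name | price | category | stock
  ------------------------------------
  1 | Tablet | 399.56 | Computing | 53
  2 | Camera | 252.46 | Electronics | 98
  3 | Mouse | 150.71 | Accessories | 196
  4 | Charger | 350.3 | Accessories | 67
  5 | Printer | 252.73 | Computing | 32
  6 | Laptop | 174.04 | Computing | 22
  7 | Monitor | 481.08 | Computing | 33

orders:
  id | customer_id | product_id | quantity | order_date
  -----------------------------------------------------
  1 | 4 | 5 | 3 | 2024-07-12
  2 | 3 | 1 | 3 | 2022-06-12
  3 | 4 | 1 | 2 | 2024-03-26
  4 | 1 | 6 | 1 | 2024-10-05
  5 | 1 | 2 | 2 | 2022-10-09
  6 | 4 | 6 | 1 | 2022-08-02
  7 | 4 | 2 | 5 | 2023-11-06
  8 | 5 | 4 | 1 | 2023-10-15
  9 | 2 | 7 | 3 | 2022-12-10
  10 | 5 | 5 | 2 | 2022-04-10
SELECT MAX(price) FROM products WHERE category = 'Computing'

Execution result:
481.08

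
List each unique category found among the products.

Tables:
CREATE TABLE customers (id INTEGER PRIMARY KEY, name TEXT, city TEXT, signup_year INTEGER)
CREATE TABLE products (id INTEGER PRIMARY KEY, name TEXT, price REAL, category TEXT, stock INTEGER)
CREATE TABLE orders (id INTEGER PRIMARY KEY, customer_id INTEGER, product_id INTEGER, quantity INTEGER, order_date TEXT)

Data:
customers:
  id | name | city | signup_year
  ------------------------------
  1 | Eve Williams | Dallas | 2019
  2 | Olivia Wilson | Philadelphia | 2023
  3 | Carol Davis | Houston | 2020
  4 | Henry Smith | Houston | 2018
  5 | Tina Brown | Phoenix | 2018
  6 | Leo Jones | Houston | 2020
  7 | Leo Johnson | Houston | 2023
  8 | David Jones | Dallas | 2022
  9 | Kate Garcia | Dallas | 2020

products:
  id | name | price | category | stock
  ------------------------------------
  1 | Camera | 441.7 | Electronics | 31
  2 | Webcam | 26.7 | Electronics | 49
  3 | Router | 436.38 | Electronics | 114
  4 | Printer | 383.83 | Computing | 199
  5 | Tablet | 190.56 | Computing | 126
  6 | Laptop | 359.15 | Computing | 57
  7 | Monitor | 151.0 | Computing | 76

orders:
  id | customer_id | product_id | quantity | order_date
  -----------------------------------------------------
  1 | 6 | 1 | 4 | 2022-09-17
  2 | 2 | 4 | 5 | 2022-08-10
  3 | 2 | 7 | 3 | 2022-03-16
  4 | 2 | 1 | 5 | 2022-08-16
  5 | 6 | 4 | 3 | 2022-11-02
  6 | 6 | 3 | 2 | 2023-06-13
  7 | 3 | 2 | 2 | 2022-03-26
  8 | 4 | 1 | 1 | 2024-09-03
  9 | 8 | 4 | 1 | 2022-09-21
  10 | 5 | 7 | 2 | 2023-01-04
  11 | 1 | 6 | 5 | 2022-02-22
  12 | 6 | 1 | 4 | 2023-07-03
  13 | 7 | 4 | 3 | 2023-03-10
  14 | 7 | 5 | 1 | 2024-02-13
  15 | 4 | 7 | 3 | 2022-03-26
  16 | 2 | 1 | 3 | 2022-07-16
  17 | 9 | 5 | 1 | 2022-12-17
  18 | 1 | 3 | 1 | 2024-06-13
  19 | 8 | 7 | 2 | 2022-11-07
SELECT DISTINCT category FROM products

Execution result:
category
Electronics
Computing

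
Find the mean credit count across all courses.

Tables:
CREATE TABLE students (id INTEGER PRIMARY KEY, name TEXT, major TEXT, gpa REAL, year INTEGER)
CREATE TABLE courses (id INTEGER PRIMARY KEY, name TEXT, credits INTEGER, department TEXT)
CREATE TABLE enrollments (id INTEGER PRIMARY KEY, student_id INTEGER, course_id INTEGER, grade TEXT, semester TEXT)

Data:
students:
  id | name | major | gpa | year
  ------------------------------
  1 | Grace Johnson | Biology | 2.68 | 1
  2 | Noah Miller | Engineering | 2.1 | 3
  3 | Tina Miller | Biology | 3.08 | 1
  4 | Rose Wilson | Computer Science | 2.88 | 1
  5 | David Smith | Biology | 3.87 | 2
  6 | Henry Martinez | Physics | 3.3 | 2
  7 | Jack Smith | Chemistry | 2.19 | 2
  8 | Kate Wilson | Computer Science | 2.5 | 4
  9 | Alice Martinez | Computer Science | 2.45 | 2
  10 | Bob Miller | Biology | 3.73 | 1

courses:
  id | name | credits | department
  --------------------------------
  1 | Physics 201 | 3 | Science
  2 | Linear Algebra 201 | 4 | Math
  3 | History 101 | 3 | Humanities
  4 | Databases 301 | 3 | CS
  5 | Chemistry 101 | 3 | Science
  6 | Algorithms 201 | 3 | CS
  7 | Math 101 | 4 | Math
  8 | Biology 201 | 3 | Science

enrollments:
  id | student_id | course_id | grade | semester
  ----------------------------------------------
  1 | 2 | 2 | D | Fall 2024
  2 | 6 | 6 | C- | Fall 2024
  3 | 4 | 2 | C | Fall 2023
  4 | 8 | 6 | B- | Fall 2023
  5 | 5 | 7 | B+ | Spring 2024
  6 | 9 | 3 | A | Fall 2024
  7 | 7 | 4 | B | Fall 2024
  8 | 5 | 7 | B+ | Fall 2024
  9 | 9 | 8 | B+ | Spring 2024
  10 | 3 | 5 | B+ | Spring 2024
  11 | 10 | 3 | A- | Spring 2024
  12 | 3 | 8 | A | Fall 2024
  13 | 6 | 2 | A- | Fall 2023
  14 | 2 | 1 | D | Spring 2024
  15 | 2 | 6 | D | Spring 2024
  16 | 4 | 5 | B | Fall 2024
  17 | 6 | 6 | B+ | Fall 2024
SELECT AVG(credits) FROM courses

Execution result:
3.25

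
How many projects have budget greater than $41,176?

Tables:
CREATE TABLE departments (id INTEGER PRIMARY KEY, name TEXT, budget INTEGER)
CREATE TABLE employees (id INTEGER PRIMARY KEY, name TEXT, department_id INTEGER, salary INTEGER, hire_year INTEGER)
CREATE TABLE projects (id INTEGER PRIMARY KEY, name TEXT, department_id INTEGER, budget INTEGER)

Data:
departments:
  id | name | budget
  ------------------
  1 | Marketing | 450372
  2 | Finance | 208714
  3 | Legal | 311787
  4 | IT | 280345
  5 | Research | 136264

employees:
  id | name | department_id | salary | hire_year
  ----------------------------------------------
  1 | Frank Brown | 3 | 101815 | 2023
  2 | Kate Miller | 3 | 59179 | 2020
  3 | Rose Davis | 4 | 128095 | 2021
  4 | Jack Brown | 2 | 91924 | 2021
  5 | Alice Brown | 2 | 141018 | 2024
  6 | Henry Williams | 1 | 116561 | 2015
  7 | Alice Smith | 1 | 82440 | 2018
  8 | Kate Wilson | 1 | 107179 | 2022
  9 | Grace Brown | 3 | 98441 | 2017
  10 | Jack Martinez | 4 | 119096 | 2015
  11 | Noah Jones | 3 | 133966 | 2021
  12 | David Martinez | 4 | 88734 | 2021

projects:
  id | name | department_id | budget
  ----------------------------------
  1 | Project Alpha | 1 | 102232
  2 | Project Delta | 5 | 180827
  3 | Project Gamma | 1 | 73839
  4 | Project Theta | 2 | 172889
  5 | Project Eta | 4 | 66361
SELECT COUNT(*) FROM projects WHERE budget > 41176

Execution result:
5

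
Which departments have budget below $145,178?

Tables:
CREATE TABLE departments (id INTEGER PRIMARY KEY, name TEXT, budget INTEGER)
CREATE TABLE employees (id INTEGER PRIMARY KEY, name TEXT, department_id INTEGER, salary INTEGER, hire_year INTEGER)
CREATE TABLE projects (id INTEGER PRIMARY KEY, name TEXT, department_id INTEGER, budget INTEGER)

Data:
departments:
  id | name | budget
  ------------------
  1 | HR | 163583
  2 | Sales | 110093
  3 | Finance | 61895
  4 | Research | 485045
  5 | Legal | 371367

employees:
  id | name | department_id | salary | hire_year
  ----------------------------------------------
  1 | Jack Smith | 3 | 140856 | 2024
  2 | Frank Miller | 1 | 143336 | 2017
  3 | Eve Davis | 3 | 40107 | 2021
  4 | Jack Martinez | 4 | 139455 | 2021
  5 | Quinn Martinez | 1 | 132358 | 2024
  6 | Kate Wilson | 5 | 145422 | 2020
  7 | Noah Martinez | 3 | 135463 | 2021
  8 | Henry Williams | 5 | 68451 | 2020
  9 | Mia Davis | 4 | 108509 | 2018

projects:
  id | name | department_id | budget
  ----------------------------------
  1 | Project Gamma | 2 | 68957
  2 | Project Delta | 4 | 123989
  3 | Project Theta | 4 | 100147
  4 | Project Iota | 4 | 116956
SELECT name, budget FROM departments WHERE budget < 145178

Execution result:
name | budget
Sales | 110093
Finance | 61895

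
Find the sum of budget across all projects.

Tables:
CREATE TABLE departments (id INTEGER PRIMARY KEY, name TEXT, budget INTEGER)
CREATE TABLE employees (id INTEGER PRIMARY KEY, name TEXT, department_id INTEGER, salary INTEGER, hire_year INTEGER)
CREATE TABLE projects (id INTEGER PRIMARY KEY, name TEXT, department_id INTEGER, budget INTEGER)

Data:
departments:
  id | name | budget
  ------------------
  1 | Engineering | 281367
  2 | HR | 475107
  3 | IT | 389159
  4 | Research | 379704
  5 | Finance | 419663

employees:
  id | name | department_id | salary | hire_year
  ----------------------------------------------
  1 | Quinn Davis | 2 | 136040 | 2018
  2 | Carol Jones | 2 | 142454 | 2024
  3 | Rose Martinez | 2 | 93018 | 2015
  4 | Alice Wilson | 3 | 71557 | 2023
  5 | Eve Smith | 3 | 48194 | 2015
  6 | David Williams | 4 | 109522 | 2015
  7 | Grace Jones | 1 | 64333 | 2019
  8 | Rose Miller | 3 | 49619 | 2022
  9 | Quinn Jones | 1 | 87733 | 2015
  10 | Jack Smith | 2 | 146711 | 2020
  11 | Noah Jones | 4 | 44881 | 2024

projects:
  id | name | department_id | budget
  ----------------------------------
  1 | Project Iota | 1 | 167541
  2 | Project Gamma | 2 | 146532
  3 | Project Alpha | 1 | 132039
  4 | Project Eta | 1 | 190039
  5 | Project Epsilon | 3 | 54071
SELECT SUM(budget) FROM projects

Execution result:
690222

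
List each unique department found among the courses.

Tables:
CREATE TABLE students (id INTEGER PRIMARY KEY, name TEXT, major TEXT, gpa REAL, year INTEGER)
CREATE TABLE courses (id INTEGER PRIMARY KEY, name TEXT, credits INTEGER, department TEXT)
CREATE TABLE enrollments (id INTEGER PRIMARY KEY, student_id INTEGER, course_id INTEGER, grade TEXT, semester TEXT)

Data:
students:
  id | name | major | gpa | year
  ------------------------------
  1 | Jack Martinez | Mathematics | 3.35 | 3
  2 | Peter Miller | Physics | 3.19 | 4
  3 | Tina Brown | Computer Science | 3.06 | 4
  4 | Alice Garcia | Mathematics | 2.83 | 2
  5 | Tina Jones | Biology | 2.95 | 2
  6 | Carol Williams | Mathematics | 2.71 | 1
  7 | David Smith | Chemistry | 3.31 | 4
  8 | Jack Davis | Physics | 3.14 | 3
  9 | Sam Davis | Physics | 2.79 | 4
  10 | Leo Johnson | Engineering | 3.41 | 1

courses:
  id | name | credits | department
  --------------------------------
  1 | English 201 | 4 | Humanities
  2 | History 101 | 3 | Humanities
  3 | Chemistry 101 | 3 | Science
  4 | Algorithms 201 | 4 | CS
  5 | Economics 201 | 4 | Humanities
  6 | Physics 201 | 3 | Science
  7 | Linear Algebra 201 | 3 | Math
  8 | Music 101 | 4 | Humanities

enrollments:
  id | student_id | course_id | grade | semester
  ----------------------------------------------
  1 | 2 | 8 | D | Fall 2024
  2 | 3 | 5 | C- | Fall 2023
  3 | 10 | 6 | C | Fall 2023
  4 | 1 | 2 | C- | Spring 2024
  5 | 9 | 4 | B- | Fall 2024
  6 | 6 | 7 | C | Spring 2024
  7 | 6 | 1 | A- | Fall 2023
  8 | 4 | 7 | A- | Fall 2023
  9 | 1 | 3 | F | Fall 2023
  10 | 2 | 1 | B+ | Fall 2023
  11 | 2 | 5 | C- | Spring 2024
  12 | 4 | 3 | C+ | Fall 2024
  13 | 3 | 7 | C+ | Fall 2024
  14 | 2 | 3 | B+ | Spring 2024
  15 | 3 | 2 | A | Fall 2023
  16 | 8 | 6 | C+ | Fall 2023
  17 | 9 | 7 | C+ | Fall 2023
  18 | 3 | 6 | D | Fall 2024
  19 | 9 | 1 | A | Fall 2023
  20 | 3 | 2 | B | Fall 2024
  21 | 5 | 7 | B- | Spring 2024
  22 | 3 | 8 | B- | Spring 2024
SELECT DISTINCT department FROM courses

Execution result:
department
Humanities
Science
CS
Math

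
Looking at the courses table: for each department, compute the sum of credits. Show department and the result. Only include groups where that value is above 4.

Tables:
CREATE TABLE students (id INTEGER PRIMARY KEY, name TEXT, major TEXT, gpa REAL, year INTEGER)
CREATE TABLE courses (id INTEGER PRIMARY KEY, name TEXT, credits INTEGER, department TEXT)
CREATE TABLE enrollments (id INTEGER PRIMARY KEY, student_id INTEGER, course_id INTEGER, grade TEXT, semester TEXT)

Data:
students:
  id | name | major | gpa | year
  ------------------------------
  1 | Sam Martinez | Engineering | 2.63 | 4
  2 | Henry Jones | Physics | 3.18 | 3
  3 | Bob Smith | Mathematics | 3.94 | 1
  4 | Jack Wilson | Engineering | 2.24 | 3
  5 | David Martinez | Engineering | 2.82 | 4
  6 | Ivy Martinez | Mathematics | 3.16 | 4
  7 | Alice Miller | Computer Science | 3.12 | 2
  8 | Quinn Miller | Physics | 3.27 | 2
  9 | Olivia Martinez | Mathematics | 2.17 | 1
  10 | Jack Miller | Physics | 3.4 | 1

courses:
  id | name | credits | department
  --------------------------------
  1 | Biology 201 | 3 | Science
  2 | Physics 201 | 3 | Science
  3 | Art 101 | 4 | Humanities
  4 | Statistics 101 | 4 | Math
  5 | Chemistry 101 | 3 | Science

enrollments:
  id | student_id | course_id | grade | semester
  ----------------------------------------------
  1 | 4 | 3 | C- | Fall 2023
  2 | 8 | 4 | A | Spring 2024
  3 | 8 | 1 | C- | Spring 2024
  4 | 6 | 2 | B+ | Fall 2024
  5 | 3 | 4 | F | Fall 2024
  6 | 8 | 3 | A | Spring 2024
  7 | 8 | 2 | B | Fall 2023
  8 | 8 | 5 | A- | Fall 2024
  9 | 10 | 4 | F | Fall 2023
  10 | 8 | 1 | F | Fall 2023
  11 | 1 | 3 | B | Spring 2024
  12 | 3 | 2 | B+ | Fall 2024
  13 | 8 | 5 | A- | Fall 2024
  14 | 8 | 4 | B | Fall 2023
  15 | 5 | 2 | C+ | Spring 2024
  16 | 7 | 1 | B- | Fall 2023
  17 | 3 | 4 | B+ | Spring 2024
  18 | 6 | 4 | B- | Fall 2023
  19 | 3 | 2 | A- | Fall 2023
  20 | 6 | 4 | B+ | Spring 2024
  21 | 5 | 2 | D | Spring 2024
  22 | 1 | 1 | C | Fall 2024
SELECT department, SUM(credits) AS sum_credits FROM courses GROUP BY department HAVING SUM(credits) > 4

Execution result:
department | sum_credits
Science | 9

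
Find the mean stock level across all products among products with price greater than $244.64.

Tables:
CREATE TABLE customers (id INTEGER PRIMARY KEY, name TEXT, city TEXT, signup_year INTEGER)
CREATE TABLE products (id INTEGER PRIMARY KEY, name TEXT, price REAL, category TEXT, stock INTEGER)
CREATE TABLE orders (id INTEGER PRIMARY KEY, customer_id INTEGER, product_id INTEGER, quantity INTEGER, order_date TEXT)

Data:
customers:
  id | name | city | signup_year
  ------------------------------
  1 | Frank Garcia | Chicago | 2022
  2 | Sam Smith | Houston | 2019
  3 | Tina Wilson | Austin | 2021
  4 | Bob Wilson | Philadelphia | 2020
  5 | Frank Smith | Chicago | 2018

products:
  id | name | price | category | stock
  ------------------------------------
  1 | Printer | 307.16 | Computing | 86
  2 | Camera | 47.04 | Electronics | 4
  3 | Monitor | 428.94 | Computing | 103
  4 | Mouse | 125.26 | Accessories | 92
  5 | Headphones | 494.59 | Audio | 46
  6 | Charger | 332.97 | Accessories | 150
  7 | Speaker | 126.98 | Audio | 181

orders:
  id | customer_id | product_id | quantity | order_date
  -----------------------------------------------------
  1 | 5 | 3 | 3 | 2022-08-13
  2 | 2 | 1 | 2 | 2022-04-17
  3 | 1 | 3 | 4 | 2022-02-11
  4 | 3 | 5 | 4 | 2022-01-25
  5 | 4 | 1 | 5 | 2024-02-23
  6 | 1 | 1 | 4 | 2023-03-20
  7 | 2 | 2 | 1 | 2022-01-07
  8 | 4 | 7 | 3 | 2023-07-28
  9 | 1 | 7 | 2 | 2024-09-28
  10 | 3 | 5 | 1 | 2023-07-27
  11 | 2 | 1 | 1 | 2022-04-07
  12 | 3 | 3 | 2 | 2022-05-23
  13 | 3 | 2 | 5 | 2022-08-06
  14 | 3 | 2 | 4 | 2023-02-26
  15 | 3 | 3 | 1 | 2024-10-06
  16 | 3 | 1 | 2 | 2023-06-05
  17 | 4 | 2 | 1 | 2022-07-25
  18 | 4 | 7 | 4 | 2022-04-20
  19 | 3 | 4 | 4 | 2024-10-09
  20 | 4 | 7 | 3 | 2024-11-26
SELECT AVG(stock) FROM products WHERE price > 244.64

Execution result:
96.25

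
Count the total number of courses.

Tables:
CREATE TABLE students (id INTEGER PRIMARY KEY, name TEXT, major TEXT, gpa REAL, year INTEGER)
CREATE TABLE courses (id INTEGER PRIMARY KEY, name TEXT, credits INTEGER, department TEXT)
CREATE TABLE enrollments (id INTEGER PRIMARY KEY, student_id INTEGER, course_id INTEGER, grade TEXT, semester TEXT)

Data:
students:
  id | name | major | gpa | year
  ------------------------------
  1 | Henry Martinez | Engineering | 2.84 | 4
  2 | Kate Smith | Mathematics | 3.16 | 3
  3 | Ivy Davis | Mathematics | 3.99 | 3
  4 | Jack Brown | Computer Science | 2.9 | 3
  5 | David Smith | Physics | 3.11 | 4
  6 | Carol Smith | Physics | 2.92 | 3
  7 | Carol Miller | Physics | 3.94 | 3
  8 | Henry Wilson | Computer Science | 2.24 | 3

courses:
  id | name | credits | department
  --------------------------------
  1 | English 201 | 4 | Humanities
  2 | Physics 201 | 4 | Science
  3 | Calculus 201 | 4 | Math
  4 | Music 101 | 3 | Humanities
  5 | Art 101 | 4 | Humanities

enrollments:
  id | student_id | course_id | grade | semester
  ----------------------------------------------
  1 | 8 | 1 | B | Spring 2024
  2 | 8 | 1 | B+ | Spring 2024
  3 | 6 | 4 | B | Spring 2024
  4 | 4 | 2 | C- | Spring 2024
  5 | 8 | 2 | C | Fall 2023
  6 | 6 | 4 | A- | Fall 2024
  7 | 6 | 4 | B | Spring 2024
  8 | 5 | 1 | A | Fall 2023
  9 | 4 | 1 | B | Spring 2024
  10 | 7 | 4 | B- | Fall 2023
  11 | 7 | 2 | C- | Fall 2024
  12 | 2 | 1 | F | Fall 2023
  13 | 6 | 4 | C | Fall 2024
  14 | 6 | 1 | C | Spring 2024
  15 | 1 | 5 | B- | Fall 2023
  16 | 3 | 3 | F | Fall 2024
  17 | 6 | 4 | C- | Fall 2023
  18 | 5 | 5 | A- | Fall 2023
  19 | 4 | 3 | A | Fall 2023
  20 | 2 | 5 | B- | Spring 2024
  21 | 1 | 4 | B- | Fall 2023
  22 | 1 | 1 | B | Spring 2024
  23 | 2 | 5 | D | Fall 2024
SELECT COUNT(*) FROM courses

Execution result:
5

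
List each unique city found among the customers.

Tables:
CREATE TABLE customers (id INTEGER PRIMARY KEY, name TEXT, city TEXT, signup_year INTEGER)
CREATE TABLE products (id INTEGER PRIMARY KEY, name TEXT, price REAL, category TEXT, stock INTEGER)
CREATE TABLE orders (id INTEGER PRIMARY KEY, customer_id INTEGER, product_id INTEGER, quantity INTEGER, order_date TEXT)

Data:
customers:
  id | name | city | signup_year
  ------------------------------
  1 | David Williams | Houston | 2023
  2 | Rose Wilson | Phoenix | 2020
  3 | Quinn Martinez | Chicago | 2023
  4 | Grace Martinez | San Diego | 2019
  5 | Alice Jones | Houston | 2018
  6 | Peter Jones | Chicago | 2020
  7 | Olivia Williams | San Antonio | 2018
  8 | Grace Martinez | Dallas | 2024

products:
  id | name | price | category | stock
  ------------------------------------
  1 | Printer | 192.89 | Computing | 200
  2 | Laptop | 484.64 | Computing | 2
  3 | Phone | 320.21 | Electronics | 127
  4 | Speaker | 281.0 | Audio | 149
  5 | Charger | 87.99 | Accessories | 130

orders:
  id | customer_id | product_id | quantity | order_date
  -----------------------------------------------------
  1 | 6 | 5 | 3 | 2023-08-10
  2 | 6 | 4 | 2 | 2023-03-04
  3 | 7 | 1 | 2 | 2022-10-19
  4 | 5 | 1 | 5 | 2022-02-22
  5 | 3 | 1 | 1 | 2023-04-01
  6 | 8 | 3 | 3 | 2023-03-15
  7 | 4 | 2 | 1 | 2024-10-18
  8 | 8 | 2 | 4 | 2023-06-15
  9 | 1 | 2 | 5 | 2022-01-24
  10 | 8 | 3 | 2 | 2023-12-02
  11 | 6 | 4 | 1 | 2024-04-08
SELECT DISTINCT city FROM customers

Execution result:
city
Houston
Phoenix
Chicago
San Diego
San Antonio
Dallas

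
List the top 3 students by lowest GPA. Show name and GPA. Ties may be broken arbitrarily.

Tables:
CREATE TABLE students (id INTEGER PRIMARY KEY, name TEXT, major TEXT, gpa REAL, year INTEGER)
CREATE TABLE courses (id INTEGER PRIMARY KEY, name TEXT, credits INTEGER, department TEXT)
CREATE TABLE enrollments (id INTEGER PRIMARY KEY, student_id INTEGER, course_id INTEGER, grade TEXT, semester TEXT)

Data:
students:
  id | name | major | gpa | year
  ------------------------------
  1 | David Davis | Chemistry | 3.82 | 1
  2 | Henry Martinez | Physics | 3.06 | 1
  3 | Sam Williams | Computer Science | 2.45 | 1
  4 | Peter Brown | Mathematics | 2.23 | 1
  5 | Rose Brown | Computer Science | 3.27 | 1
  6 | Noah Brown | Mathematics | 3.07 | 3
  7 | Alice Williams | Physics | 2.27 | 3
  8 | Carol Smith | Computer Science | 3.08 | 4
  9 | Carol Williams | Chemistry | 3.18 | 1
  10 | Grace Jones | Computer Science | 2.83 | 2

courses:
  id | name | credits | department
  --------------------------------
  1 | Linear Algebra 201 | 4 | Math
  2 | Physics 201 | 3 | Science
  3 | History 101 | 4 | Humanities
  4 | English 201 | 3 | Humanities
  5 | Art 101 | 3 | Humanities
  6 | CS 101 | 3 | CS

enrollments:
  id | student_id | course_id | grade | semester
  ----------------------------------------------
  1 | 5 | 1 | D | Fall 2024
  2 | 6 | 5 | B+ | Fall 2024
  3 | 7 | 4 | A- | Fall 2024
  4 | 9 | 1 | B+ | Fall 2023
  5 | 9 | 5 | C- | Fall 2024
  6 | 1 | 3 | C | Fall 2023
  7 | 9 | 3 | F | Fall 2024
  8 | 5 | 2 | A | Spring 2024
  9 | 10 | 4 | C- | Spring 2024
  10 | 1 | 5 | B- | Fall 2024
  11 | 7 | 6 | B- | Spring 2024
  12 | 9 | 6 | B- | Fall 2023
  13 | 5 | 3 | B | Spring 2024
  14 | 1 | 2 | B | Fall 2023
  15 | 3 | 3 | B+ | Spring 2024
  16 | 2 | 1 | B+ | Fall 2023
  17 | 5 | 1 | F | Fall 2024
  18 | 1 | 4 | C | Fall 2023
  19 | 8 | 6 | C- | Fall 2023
SELECT name, gpa FROM students ORDER BY gpa ASC LIMIT 3

Execution result:
name | gpa
Peter Brown | 2.23
Alice Williams | 2.27
Sam Williams | 2.45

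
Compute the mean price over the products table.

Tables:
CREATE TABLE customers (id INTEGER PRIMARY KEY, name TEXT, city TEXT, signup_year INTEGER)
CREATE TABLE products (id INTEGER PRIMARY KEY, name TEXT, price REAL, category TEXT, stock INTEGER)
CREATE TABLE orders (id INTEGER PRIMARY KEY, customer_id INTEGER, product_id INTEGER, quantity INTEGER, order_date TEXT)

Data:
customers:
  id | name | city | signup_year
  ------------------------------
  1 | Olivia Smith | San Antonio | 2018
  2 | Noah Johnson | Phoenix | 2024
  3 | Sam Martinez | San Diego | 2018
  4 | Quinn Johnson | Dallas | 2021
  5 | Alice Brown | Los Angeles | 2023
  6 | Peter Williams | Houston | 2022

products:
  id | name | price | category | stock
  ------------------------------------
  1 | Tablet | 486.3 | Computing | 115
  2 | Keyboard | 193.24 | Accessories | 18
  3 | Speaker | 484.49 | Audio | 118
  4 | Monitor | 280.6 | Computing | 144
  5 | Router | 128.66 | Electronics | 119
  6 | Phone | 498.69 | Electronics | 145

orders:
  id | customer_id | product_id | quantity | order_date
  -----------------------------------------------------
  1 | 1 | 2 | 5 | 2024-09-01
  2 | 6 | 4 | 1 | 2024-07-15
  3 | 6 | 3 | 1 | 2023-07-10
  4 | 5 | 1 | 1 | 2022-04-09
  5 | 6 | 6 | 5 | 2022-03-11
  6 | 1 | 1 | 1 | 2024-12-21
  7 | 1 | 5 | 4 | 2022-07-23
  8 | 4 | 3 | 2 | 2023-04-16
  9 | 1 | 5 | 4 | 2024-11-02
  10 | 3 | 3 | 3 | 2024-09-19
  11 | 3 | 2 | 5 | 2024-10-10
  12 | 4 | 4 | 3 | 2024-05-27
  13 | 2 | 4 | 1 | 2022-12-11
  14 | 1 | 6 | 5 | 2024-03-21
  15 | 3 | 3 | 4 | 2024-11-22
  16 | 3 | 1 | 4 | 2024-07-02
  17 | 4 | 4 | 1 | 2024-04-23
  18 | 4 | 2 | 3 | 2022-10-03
SELECT AVG(price) FROM products

Execution result:
345.33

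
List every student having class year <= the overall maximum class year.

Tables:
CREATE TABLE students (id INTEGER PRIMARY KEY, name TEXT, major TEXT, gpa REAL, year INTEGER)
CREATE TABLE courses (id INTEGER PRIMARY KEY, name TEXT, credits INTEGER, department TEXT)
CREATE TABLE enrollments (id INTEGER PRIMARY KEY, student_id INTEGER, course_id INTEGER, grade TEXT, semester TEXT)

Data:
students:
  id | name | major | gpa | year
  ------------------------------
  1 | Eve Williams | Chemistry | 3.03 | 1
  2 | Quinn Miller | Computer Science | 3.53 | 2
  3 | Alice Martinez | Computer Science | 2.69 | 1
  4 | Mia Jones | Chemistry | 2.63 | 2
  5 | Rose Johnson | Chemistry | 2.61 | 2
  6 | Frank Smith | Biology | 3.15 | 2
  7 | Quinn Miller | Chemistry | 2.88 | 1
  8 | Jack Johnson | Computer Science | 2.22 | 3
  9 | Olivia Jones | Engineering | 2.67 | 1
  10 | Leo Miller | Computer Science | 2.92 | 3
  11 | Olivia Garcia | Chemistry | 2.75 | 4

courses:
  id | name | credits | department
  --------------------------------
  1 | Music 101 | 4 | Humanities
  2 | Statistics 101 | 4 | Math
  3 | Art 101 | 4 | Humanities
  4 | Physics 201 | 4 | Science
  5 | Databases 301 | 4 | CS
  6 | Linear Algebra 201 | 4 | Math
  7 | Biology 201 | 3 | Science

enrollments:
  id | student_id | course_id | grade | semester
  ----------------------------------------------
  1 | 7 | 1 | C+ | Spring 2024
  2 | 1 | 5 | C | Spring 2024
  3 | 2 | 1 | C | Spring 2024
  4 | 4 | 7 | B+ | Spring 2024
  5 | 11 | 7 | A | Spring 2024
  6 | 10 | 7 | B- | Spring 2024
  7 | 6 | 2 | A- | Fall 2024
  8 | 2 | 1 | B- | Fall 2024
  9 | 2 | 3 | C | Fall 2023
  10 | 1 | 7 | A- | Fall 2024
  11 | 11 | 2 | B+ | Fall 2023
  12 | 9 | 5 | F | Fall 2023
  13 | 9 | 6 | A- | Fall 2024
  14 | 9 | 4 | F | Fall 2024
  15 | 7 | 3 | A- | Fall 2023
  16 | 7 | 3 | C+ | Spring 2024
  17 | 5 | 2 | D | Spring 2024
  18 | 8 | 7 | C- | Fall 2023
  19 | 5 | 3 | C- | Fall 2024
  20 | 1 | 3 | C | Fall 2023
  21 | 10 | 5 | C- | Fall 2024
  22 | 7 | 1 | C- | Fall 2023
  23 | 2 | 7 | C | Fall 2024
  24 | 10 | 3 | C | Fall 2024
SELECT name, year FROM students WHERE year <= (SELECT MAX(year) FROM students)

Execution result:
name | year
Eve Williams | 1
Quinn Miller | 2
Alice Martinez | 1
Mia Jones | 2
Rose Johnson | 2
Frank Smith | 2
Quinn Miller | 1
Jack Johnson | 3
Olivia Jones | 1
Leo Miller | 3
Olivia Garcia | 4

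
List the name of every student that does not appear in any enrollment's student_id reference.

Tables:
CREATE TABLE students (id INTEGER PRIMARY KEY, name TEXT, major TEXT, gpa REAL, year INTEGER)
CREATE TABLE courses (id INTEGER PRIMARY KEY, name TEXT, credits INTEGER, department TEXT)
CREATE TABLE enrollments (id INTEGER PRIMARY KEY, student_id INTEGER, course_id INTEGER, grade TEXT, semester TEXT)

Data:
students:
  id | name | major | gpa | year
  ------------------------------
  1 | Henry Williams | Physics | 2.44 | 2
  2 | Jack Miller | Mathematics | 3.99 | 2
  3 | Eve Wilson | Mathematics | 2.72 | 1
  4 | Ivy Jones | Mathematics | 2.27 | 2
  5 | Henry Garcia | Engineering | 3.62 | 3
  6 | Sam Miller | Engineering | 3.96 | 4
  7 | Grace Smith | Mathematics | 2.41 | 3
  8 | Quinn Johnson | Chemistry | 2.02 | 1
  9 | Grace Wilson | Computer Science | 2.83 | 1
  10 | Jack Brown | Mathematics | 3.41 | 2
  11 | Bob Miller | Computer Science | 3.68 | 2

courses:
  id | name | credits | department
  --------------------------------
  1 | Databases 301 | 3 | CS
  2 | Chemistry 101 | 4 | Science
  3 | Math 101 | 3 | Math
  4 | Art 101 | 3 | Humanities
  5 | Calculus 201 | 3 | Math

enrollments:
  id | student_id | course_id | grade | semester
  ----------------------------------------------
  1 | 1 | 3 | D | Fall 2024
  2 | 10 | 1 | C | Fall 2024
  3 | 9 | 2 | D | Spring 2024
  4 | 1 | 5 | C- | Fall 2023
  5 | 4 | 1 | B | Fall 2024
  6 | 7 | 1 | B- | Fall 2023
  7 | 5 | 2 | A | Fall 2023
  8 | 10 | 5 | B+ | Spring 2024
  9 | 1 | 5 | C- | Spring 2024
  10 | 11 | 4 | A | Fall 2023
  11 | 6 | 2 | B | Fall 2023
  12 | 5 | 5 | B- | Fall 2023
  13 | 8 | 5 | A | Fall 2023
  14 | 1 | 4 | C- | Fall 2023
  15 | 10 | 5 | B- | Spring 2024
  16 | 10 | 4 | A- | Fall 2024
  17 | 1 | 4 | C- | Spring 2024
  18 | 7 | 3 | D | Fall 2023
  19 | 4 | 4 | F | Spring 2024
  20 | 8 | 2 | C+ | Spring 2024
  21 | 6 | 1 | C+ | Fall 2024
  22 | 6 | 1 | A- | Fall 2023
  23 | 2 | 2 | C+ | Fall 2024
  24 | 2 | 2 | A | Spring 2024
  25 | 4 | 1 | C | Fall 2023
SELECT p.name FROM students p LEFT JOIN enrollments c ON c.student_id = p.id WHERE c.id IS NULL

Execution result:
Eve Wilson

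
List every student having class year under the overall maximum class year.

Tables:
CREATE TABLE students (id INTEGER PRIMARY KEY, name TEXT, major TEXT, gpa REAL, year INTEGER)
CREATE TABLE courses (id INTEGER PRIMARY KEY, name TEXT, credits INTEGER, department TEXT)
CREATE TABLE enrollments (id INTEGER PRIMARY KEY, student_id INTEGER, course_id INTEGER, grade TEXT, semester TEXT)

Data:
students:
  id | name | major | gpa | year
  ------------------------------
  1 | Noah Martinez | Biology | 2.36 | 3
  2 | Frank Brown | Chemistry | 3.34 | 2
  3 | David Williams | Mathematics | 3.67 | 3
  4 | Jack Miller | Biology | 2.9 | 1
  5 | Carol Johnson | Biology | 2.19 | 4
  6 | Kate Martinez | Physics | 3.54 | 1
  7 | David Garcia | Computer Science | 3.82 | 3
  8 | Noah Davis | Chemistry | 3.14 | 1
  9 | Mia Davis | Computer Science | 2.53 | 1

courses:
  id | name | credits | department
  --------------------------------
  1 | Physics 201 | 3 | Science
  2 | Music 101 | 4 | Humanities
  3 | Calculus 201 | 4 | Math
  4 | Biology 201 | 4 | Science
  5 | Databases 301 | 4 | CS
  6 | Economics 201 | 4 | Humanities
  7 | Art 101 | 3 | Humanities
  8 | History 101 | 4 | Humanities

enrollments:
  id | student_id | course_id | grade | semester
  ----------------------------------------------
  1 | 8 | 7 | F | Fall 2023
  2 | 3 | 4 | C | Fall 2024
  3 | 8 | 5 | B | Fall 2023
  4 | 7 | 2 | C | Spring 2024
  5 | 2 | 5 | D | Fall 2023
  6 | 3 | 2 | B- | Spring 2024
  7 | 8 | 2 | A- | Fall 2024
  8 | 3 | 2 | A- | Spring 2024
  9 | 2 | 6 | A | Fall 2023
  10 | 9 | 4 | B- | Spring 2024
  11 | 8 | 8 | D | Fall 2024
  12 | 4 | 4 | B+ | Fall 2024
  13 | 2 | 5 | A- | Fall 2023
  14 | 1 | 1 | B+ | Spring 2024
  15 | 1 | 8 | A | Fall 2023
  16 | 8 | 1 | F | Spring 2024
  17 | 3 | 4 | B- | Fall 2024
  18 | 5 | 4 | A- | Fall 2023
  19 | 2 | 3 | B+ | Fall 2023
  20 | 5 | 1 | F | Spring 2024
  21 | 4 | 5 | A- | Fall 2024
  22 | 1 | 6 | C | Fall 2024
SELECT name, year FROM students WHERE year < (SELECT MAX(year) FROM students)

Execution result:
name | year
Noah Martinez | 3
Frank Brown | 2
David Williams | 3
Jack Miller | 1
Kate Martinez | 1
David Garcia | 3
Noah Davis | 1
Mia Davis | 1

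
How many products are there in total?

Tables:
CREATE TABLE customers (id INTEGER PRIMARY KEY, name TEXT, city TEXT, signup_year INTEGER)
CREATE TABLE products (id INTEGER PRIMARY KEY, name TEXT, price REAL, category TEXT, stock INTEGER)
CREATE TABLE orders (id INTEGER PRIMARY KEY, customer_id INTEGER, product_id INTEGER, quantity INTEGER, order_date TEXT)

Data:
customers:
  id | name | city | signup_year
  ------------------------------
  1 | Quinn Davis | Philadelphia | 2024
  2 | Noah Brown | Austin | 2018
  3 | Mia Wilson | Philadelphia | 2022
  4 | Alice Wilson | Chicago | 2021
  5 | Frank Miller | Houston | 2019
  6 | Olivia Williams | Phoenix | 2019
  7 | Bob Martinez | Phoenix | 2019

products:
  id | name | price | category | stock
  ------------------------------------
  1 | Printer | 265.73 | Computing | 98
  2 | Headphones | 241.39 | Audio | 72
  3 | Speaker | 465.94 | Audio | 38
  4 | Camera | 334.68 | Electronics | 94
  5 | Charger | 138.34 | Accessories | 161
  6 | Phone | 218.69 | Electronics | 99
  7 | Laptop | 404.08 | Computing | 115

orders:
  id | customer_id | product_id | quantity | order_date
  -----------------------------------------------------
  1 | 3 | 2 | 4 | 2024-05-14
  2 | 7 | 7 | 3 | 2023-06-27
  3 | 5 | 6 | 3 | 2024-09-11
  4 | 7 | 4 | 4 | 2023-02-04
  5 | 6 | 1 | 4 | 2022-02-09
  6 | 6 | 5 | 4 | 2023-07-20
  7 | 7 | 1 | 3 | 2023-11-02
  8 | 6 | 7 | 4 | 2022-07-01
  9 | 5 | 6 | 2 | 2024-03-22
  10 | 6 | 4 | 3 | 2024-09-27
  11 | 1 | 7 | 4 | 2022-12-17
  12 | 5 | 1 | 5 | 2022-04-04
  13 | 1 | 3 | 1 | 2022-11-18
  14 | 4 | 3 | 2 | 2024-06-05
SELECT COUNT(*) FROM products

Execution result:
7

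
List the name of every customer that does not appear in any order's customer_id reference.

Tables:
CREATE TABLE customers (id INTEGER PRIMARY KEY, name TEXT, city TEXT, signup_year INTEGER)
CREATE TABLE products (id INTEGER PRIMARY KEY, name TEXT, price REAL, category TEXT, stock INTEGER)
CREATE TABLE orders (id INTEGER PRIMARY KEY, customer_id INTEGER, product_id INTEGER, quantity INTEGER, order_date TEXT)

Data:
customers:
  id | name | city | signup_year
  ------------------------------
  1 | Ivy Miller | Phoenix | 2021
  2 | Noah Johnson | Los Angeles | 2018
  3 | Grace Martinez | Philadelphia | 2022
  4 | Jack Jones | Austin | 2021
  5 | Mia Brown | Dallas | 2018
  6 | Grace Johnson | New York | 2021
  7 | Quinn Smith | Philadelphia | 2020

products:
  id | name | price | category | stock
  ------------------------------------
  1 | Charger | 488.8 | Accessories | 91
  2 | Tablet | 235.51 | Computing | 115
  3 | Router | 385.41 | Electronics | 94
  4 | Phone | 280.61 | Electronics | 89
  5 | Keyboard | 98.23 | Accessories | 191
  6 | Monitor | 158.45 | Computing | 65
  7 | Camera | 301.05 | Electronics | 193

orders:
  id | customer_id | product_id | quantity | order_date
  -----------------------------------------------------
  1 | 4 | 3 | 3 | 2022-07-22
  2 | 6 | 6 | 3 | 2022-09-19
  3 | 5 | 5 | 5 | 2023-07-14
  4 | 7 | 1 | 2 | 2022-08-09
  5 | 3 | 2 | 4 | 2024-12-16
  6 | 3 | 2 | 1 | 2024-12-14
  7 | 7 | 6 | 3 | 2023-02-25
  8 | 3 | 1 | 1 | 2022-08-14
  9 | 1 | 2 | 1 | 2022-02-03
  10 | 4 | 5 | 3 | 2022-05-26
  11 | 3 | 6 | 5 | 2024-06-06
SELECT p.name FROM customers p LEFT JOIN orders c ON c.customer_id = p.id WHERE c.id IS NULL

Execution result:
Noah Johnson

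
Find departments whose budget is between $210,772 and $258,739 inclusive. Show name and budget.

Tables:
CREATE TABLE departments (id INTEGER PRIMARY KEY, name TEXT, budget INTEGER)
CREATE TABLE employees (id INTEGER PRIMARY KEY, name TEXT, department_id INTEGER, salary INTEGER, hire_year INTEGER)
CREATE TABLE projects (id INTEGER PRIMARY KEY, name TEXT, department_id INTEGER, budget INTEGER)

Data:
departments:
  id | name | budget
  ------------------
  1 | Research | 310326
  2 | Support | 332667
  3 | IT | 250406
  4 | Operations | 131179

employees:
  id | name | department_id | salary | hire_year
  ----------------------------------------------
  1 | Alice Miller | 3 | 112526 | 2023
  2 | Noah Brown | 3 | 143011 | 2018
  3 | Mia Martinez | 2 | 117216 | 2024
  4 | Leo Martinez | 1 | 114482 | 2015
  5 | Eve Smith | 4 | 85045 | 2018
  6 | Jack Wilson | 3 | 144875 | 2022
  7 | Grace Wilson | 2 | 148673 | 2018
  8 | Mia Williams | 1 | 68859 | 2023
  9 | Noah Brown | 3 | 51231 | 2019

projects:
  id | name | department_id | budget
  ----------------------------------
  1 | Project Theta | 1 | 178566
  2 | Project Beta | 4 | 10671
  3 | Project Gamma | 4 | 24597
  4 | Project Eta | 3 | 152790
SELECT name, budget FROM departments WHERE budget BETWEEN 210772 AND 258739

Execution result:
name | budget
IT | 250406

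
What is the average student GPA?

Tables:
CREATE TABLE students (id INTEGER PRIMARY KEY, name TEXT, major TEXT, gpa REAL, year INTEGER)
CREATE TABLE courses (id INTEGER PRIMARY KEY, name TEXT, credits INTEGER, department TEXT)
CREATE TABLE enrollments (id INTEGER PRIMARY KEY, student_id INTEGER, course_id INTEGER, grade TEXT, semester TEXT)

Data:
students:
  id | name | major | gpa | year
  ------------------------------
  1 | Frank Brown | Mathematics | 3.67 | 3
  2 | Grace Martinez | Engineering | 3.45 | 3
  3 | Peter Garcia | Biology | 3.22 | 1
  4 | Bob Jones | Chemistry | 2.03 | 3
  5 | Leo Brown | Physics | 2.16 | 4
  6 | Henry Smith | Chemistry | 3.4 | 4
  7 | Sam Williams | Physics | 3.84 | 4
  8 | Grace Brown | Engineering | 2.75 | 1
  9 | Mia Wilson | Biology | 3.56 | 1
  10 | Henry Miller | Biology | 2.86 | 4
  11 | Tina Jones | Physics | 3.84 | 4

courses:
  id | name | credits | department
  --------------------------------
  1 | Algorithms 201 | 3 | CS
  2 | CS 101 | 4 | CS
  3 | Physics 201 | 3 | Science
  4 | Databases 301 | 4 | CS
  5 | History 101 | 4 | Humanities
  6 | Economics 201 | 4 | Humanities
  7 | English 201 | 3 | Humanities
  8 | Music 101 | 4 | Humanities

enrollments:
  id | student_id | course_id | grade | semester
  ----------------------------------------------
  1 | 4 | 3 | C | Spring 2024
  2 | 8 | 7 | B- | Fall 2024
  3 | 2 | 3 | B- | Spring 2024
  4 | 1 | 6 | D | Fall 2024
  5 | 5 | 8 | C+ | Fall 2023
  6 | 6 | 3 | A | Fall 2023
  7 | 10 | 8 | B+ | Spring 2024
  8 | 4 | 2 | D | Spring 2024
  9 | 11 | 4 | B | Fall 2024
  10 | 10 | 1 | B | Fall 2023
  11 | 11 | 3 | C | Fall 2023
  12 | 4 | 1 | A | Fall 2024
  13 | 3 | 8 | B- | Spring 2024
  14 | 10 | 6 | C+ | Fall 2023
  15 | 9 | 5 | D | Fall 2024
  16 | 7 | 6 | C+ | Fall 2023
SELECT AVG(gpa) FROM students

Execution result:
3.16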